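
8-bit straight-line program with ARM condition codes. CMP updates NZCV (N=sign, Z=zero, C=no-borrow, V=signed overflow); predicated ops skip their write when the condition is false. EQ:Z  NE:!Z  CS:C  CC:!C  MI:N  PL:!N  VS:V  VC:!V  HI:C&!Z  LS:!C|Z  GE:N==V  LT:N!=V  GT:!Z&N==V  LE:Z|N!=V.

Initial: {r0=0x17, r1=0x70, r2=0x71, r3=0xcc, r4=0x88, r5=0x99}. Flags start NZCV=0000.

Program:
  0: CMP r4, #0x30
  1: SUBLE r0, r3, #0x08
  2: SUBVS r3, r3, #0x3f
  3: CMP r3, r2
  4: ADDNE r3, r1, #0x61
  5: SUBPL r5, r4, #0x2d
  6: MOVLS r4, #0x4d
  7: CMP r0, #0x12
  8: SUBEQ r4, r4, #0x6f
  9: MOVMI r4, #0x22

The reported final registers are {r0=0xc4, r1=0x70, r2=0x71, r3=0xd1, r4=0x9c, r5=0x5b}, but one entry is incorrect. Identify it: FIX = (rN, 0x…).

0: ✓ CMP  NZCV=0011
1: ✓ SUBLE  r0←0xc4
2: ✓ SUBVS  r3←0x8d
3: ✓ CMP  NZCV=0011
4: ✓ ADDNE  r3←0xd1
5: ✓ SUBPL  r5←0x5b
6: · MOVLS
7: ✓ CMP  NZCV=1010
8: · SUBEQ
9: ✓ MOVMI  r4←0x22

FIX = (r4, 0x22)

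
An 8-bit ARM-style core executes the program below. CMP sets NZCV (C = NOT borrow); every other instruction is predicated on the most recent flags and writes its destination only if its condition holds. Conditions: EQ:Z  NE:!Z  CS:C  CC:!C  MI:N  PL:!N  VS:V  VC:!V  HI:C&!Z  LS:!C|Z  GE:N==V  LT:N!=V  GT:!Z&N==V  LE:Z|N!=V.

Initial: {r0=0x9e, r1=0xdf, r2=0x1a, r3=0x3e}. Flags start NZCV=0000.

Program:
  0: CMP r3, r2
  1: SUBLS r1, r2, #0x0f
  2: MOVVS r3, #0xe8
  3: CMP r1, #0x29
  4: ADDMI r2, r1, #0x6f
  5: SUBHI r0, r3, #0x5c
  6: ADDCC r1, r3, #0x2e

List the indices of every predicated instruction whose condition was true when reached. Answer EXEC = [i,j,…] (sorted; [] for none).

EXEC = [4,5]

0: ✓ CMP  NZCV=0010
1: · SUBLS
2: · MOVVS
3: ✓ CMP  NZCV=1010
4: ✓ ADDMI  r2←0x4e
5: ✓ SUBHI  r0←0xe2
6: · ADDCC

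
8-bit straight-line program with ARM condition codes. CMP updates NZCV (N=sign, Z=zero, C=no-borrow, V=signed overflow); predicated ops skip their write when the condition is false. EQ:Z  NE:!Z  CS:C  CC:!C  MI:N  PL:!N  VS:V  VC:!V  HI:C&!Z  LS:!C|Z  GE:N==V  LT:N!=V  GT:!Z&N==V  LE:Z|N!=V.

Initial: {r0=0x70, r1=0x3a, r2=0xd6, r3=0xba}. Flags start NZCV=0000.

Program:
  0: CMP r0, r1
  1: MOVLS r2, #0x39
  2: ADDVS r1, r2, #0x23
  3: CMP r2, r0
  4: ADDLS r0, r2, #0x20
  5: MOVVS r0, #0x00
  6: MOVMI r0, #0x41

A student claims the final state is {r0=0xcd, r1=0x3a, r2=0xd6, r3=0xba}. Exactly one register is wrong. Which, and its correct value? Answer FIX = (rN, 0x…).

FIX = (r0, 0x00)

[0] flags=0010 → (cmp)
[1] flags=0010 LS?F → skip
[2] flags=0010 VS?F → skip
[3] flags=0011 → (cmp)
[4] flags=0011 LS?F → skip
[5] flags=0011 VS?T → r0=0x00
[6] flags=0011 MI?F → skip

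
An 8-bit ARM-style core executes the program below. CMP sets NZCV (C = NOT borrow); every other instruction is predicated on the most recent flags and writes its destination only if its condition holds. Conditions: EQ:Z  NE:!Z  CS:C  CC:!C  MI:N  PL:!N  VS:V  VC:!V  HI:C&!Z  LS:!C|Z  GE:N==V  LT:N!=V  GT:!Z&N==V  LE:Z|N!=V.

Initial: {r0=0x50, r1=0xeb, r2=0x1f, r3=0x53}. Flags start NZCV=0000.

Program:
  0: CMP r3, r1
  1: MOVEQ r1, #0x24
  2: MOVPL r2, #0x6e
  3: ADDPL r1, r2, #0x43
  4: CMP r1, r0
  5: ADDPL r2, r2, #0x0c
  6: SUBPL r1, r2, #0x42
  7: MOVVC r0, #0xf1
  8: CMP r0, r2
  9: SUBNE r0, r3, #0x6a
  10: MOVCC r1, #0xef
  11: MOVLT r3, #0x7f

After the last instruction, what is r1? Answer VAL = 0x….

VAL = 0xef

[0] flags=0000 → (cmp)
[1] flags=0000 EQ?F → skip
[2] flags=0000 PL?T → r2=0x6e
[3] flags=0000 PL?T → r1=0xb1
[4] flags=0011 → (cmp)
[5] flags=0011 PL?T → r2=0x7a
[6] flags=0011 PL?T → r1=0x38
[7] flags=0011 VC?F → skip
[8] flags=1000 → (cmp)
[9] flags=1000 NE?T → r0=0xe9
[10] flags=1000 CC?T → r1=0xef
[11] flags=1000 LT?T → r3=0x7f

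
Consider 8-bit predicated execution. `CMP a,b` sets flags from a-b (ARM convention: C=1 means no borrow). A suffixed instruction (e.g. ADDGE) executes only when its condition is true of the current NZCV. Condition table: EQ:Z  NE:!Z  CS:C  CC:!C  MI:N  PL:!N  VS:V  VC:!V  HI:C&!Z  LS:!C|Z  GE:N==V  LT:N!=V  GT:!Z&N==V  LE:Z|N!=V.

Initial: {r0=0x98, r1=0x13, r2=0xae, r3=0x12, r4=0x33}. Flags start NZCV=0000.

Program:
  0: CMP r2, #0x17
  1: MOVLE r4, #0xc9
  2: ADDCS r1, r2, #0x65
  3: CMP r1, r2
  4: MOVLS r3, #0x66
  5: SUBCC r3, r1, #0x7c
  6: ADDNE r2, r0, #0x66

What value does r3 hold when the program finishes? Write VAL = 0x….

0: ✓ CMP  NZCV=1010
1: ✓ MOVLE  r4←0xc9
2: ✓ ADDCS  r1←0x13
3: ✓ CMP  NZCV=0000
4: ✓ MOVLS  r3←0x66
5: ✓ SUBCC  r3←0x97
6: ✓ ADDNE  r2←0xfe

VAL = 0x97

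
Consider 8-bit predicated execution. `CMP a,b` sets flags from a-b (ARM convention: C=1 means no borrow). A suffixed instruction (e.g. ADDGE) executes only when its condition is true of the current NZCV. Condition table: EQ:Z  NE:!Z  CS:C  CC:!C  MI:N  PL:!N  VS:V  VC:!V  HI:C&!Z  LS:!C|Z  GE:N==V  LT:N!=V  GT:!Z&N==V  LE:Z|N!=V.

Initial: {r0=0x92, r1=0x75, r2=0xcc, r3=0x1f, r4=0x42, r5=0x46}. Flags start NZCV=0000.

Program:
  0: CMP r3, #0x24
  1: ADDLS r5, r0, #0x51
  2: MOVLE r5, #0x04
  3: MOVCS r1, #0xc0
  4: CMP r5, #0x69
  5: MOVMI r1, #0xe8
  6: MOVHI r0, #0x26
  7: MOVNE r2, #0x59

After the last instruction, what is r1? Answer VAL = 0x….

[0] flags=1000 → (cmp)
[1] flags=1000 LS?T → r5=0xe3
[2] flags=1000 LE?T → r5=0x04
[3] flags=1000 CS?F → skip
[4] flags=1000 → (cmp)
[5] flags=1000 MI?T → r1=0xe8
[6] flags=1000 HI?F → skip
[7] flags=1000 NE?T → r2=0x59

VAL = 0xe8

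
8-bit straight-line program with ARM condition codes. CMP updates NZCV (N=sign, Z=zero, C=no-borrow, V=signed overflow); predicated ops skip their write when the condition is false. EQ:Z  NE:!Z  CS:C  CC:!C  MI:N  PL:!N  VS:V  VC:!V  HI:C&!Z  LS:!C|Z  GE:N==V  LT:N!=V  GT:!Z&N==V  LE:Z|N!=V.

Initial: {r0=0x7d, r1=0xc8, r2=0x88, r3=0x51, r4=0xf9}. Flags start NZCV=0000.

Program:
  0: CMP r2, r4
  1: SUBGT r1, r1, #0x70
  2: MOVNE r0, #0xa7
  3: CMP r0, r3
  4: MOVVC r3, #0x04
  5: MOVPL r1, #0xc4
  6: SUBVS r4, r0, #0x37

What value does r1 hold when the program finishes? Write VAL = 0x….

VAL = 0xc4

0: ✓ CMP  NZCV=1000
1: · SUBGT
2: ✓ MOVNE  r0←0xa7
3: ✓ CMP  NZCV=0011
4: · MOVVC
5: ✓ MOVPL  r1←0xc4
6: ✓ SUBVS  r4←0x70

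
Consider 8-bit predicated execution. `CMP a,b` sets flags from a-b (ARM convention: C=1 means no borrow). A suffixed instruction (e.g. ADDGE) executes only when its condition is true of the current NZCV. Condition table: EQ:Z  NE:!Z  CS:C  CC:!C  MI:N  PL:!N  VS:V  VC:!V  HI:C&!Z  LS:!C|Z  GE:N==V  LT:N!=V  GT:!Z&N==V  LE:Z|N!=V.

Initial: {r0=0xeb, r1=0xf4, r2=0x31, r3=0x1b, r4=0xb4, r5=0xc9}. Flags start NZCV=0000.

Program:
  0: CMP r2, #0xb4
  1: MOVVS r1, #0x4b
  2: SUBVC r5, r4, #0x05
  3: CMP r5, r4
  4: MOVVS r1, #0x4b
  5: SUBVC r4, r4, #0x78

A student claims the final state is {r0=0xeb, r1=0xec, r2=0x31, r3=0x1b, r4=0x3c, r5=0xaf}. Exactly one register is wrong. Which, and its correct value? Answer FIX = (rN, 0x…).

FIX = (r1, 0xf4)

0: ✓ CMP  NZCV=0000
1: · MOVVS
2: ✓ SUBVC  r5←0xaf
3: ✓ CMP  NZCV=1000
4: · MOVVS
5: ✓ SUBVC  r4←0x3c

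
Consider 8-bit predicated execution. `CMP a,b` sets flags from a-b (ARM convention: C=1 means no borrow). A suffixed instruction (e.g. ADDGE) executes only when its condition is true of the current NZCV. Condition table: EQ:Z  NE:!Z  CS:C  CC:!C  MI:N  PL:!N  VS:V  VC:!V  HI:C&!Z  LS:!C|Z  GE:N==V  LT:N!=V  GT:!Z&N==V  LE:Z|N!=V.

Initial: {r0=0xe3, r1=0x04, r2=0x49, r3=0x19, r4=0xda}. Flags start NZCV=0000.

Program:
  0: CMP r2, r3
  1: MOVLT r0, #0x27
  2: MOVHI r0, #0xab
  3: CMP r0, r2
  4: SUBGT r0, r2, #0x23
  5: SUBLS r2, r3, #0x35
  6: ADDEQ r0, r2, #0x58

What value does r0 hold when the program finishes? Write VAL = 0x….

0: ✓ CMP  NZCV=0010
1: · MOVLT
2: ✓ MOVHI  r0←0xab
3: ✓ CMP  NZCV=0011
4: · SUBGT
5: · SUBLS
6: · ADDEQ

VAL = 0xab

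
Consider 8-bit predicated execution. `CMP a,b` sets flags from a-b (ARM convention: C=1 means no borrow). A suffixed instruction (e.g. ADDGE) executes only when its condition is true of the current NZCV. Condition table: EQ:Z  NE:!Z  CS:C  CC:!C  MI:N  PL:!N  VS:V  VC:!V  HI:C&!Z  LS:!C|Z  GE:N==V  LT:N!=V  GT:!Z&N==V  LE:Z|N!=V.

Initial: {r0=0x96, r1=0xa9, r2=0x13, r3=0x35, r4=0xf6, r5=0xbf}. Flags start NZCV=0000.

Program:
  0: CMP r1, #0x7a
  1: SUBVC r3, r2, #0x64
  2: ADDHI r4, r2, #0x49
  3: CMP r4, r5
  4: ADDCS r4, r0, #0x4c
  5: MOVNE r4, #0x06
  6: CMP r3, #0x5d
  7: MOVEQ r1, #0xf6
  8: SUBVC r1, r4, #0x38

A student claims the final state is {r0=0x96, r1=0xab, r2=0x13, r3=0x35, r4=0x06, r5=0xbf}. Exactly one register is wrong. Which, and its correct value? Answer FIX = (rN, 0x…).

[0] flags=0011 → (cmp)
[1] flags=0011 VC?F → skip
[2] flags=0011 HI?T → r4=0x5c
[3] flags=1001 → (cmp)
[4] flags=1001 CS?F → skip
[5] flags=1001 NE?T → r4=0x06
[6] flags=1000 → (cmp)
[7] flags=1000 EQ?F → skip
[8] flags=1000 VC?T → r1=0xce

FIX = (r1, 0xce)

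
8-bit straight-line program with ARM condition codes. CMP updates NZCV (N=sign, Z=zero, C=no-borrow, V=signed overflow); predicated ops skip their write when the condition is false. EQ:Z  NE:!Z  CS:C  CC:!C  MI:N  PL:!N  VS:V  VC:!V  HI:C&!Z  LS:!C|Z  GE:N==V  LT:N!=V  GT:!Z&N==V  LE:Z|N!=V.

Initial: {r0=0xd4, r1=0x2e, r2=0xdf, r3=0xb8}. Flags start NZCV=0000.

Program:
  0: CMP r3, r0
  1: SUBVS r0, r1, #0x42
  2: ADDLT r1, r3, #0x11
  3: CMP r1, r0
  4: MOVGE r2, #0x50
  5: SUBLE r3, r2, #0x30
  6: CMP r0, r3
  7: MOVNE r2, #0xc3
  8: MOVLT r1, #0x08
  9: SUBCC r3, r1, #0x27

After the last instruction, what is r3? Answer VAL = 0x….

[0] flags=1000 → (cmp)
[1] flags=1000 VS?F → skip
[2] flags=1000 LT?T → r1=0xc9
[3] flags=1000 → (cmp)
[4] flags=1000 GE?F → skip
[5] flags=1000 LE?T → r3=0xaf
[6] flags=0010 → (cmp)
[7] flags=0010 NE?T → r2=0xc3
[8] flags=0010 LT?F → skip
[9] flags=0010 CC?F → skip

VAL = 0xaf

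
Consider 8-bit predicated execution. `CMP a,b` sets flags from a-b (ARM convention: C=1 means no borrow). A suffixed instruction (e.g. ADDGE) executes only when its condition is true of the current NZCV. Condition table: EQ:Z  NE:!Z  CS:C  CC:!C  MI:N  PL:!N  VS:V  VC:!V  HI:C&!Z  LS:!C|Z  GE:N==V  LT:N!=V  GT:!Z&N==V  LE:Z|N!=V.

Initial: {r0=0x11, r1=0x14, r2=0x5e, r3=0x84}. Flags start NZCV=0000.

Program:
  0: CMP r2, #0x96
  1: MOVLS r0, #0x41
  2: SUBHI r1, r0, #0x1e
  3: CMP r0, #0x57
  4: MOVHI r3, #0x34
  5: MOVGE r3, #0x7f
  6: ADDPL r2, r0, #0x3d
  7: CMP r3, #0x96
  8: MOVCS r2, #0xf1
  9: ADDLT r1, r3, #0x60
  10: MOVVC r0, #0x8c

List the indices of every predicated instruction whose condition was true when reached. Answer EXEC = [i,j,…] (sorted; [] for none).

EXEC = [1,9,10]

[0] flags=1001 → (cmp)
[1] flags=1001 LS?T → r0=0x41
[2] flags=1001 HI?F → skip
[3] flags=1000 → (cmp)
[4] flags=1000 HI?F → skip
[5] flags=1000 GE?F → skip
[6] flags=1000 PL?F → skip
[7] flags=1000 → (cmp)
[8] flags=1000 CS?F → skip
[9] flags=1000 LT?T → r1=0xe4
[10] flags=1000 VC?T → r0=0x8c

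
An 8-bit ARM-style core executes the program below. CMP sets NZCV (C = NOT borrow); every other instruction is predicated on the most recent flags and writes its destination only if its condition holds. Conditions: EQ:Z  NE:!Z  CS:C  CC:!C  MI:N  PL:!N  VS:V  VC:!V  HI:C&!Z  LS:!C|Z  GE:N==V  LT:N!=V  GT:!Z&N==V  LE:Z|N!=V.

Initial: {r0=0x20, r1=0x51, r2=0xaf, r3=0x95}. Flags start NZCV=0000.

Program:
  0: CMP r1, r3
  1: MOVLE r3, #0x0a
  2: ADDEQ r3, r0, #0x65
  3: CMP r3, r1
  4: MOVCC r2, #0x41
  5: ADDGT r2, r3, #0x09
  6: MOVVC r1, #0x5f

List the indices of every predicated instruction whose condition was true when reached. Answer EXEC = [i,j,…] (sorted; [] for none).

EXEC = []

[0] flags=1001 → (cmp)
[1] flags=1001 LE?F → skip
[2] flags=1001 EQ?F → skip
[3] flags=0011 → (cmp)
[4] flags=0011 CC?F → skip
[5] flags=0011 GT?F → skip
[6] flags=0011 VC?F → skip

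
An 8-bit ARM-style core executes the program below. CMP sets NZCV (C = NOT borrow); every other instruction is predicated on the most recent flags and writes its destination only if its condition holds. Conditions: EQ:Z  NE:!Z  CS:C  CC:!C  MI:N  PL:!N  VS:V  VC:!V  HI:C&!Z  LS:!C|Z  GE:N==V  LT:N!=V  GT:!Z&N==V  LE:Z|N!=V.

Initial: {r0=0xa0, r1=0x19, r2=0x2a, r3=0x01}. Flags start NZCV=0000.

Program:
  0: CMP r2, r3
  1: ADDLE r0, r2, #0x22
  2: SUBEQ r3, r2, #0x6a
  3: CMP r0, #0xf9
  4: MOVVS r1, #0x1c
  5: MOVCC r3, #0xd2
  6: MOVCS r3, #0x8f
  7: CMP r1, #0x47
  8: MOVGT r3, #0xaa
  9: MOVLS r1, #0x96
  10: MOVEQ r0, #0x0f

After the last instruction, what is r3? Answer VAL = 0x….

VAL = 0xd2

[0] flags=0010 → (cmp)
[1] flags=0010 LE?F → skip
[2] flags=0010 EQ?F → skip
[3] flags=1000 → (cmp)
[4] flags=1000 VS?F → skip
[5] flags=1000 CC?T → r3=0xd2
[6] flags=1000 CS?F → skip
[7] flags=1000 → (cmp)
[8] flags=1000 GT?F → skip
[9] flags=1000 LS?T → r1=0x96
[10] flags=1000 EQ?F → skip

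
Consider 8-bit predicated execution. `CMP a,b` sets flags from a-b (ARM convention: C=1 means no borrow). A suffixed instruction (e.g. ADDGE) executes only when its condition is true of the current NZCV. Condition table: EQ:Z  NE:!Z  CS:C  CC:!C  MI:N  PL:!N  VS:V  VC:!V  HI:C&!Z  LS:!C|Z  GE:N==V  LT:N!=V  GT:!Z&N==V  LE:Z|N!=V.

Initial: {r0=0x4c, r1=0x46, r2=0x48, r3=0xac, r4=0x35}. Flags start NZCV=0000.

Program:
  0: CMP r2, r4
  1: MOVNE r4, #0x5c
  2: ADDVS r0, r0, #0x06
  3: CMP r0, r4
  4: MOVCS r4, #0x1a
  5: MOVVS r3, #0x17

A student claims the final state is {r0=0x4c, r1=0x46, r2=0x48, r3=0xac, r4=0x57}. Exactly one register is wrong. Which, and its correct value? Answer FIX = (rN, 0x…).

FIX = (r4, 0x5c)

[0] flags=0010 → (cmp)
[1] flags=0010 NE?T → r4=0x5c
[2] flags=0010 VS?F → skip
[3] flags=1000 → (cmp)
[4] flags=1000 CS?F → skip
[5] flags=1000 VS?F → skip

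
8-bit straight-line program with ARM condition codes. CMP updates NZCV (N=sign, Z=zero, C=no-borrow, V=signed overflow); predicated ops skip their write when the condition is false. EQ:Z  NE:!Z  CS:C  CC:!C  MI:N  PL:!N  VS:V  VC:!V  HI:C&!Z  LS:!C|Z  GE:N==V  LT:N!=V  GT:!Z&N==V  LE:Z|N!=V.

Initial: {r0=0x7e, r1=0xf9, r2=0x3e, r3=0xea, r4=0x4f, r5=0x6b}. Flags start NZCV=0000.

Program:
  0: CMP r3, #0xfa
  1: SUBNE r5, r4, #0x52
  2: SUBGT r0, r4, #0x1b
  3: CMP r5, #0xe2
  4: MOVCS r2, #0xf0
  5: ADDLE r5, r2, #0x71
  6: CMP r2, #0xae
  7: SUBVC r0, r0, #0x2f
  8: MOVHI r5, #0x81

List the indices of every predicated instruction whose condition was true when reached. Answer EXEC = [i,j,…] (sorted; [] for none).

EXEC = [1,4,7,8]

[0] flags=1000 → (cmp)
[1] flags=1000 NE?T → r5=0xfd
[2] flags=1000 GT?F → skip
[3] flags=0010 → (cmp)
[4] flags=0010 CS?T → r2=0xf0
[5] flags=0010 LE?F → skip
[6] flags=0010 → (cmp)
[7] flags=0010 VC?T → r0=0x4f
[8] flags=0010 HI?T → r5=0x81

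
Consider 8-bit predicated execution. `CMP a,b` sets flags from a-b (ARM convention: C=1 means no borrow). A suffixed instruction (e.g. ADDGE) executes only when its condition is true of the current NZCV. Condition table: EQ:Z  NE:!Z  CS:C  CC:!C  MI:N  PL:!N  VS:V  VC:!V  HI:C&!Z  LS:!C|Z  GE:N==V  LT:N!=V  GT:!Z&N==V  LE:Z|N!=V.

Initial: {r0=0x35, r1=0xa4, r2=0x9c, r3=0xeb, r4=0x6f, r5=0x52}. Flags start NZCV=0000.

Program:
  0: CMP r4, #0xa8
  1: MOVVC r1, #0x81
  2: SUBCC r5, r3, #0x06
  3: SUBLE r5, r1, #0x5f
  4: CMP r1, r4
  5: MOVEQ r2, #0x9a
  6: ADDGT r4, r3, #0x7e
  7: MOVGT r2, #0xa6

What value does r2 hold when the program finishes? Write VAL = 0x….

[0] flags=1001 → (cmp)
[1] flags=1001 VC?F → skip
[2] flags=1001 CC?T → r5=0xe5
[3] flags=1001 LE?F → skip
[4] flags=0011 → (cmp)
[5] flags=0011 EQ?F → skip
[6] flags=0011 GT?F → skip
[7] flags=0011 GT?F → skip

VAL = 0x9c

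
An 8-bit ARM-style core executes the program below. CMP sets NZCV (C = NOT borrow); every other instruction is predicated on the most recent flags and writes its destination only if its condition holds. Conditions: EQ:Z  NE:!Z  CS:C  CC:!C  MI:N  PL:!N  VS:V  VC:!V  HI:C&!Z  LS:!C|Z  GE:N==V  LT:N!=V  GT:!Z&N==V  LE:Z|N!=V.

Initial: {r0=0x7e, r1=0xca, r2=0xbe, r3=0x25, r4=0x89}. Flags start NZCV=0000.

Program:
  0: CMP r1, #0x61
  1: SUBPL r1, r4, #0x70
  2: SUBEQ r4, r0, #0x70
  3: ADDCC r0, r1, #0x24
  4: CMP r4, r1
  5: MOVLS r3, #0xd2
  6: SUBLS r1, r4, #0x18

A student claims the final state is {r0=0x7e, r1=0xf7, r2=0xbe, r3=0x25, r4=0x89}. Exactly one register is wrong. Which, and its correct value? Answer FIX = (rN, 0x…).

FIX = (r1, 0x19)

[0] flags=0011 → (cmp)
[1] flags=0011 PL?T → r1=0x19
[2] flags=0011 EQ?F → skip
[3] flags=0011 CC?F → skip
[4] flags=0011 → (cmp)
[5] flags=0011 LS?F → skip
[6] flags=0011 LS?F → skip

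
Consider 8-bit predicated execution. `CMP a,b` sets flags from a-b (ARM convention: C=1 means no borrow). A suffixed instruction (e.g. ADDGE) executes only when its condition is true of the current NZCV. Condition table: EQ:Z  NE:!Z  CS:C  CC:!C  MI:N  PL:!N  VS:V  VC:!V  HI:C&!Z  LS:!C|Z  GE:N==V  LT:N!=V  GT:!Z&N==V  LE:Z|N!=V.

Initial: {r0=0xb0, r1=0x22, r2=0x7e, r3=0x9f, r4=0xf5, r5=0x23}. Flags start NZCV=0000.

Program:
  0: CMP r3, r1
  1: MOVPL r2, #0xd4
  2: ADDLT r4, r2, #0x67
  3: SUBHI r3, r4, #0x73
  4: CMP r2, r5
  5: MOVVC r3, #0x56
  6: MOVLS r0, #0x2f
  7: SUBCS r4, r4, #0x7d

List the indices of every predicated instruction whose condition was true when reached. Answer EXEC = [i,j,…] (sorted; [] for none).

EXEC = [1,2,3,5,7]

0: ✓ CMP  NZCV=0011
1: ✓ MOVPL  r2←0xd4
2: ✓ ADDLT  r4←0x3b
3: ✓ SUBHI  r3←0xc8
4: ✓ CMP  NZCV=1010
5: ✓ MOVVC  r3←0x56
6: · MOVLS
7: ✓ SUBCS  r4←0xbe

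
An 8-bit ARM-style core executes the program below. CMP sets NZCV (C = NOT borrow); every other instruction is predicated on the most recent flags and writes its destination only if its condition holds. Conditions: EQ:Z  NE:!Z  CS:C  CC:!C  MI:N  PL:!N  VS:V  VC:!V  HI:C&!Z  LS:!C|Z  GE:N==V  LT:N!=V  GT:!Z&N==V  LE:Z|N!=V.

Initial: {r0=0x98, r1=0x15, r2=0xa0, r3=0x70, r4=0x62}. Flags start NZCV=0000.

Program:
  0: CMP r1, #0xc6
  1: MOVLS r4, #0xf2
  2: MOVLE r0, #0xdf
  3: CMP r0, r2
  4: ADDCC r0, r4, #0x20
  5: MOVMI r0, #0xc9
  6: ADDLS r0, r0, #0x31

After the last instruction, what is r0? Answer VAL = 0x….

VAL = 0xfa

[0] flags=0000 → (cmp)
[1] flags=0000 LS?T → r4=0xf2
[2] flags=0000 LE?F → skip
[3] flags=1000 → (cmp)
[4] flags=1000 CC?T → r0=0x12
[5] flags=1000 MI?T → r0=0xc9
[6] flags=1000 LS?T → r0=0xfa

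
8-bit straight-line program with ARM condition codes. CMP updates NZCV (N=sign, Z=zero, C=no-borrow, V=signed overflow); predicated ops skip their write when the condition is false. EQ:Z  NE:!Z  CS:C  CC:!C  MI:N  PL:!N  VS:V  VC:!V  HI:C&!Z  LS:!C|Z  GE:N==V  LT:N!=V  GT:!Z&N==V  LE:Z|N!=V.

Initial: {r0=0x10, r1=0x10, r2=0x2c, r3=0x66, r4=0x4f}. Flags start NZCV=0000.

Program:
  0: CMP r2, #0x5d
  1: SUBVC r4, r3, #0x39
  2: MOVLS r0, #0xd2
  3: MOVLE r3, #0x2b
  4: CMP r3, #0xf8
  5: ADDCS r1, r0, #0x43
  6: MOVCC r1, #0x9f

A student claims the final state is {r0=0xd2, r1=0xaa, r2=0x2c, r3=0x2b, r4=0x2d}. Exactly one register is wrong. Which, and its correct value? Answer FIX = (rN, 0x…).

0: ✓ CMP  NZCV=1000
1: ✓ SUBVC  r4←0x2d
2: ✓ MOVLS  r0←0xd2
3: ✓ MOVLE  r3←0x2b
4: ✓ CMP  NZCV=0000
5: · ADDCS
6: ✓ MOVCC  r1←0x9f

FIX = (r1, 0x9f)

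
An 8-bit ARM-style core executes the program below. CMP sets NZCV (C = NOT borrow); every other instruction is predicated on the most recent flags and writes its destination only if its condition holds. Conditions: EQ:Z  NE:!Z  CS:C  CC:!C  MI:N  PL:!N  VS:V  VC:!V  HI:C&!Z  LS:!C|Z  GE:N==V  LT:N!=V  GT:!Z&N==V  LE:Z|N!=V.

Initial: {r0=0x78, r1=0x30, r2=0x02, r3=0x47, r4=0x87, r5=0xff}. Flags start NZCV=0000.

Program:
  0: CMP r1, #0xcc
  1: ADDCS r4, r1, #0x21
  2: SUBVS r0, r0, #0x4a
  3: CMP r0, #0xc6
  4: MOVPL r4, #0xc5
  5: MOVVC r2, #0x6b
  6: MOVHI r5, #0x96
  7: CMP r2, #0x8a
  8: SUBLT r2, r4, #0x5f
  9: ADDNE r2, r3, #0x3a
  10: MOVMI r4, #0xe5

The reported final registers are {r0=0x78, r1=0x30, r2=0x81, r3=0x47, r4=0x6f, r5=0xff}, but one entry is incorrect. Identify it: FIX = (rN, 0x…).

[0] flags=0000 → (cmp)
[1] flags=0000 CS?F → skip
[2] flags=0000 VS?F → skip
[3] flags=1001 → (cmp)
[4] flags=1001 PL?F → skip
[5] flags=1001 VC?F → skip
[6] flags=1001 HI?F → skip
[7] flags=0000 → (cmp)
[8] flags=0000 LT?F → skip
[9] flags=0000 NE?T → r2=0x81
[10] flags=0000 MI?F → skip

FIX = (r4, 0x87)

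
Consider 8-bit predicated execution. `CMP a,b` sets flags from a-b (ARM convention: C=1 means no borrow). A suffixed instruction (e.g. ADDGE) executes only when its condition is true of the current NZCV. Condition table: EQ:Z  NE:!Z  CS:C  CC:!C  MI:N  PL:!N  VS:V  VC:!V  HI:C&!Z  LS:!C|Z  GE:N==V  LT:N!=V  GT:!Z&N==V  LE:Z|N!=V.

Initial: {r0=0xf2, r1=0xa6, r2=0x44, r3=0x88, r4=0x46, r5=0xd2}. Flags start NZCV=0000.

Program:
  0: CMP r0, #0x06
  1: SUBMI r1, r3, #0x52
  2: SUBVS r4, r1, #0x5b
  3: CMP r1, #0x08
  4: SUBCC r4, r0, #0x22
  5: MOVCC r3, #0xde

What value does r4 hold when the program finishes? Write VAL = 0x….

VAL = 0x46

[0] flags=1010 → (cmp)
[1] flags=1010 MI?T → r1=0x36
[2] flags=1010 VS?F → skip
[3] flags=0010 → (cmp)
[4] flags=0010 CC?F → skip
[5] flags=0010 CC?F → skip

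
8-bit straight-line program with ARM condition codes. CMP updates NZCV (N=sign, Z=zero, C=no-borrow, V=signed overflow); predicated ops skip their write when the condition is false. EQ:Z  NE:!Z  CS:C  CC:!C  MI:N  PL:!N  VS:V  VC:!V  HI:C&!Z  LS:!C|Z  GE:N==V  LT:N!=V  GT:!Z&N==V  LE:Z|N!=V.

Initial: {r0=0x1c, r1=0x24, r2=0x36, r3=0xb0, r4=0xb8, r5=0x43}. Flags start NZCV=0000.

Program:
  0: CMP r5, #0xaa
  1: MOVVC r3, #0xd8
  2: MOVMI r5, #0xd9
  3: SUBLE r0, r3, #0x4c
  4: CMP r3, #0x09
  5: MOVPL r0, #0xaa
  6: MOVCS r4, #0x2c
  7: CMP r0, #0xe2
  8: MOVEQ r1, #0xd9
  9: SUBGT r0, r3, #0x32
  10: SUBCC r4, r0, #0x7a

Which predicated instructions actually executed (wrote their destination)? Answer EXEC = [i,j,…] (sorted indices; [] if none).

0: ✓ CMP  NZCV=1001
1: · MOVVC
2: ✓ MOVMI  r5←0xd9
3: · SUBLE
4: ✓ CMP  NZCV=1010
5: · MOVPL
6: ✓ MOVCS  r4←0x2c
7: ✓ CMP  NZCV=0000
8: · MOVEQ
9: ✓ SUBGT  r0←0x7e
10: ✓ SUBCC  r4←0x04

EXEC = [2,6,9,10]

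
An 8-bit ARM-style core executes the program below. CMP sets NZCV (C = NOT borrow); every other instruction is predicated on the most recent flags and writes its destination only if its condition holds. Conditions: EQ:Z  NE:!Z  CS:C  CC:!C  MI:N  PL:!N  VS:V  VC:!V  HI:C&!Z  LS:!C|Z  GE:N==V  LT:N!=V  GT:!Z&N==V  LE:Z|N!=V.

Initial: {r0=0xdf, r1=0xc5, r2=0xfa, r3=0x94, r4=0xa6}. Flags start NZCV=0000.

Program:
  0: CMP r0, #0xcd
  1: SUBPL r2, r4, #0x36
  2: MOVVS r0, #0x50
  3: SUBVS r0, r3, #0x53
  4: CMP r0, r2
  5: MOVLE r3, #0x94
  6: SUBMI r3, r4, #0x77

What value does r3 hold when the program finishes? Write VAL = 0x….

VAL = 0x94

[0] flags=0010 → (cmp)
[1] flags=0010 PL?T → r2=0x70
[2] flags=0010 VS?F → skip
[3] flags=0010 VS?F → skip
[4] flags=0011 → (cmp)
[5] flags=0011 LE?T → r3=0x94
[6] flags=0011 MI?F → skip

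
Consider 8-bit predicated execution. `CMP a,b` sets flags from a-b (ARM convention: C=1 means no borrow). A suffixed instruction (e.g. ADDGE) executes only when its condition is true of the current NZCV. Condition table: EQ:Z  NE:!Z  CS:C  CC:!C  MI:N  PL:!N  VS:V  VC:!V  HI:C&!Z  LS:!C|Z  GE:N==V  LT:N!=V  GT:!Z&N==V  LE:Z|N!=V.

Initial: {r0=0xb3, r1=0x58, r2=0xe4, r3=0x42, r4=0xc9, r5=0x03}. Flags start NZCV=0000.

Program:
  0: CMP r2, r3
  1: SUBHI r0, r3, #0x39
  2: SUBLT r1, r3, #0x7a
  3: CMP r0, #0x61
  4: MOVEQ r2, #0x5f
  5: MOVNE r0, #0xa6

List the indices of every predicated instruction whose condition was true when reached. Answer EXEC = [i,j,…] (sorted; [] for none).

[0] flags=1010 → (cmp)
[1] flags=1010 HI?T → r0=0x09
[2] flags=1010 LT?T → r1=0xc8
[3] flags=1000 → (cmp)
[4] flags=1000 EQ?F → skip
[5] flags=1000 NE?T → r0=0xa6

EXEC = [1,2,5]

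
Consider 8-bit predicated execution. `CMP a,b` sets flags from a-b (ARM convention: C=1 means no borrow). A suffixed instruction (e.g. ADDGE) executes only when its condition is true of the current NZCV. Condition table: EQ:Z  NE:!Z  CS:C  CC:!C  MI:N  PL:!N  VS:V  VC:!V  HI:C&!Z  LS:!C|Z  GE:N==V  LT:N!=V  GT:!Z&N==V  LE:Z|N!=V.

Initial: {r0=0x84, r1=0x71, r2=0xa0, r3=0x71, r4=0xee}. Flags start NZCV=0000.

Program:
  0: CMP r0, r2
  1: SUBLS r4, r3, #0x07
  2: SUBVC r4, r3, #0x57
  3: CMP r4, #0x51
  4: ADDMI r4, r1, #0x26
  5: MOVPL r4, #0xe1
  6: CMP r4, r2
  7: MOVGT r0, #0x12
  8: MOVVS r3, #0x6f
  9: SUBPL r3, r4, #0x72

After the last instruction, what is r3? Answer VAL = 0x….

VAL = 0x71

[0] flags=1000 → (cmp)
[1] flags=1000 LS?T → r4=0x6a
[2] flags=1000 VC?T → r4=0x1a
[3] flags=1000 → (cmp)
[4] flags=1000 MI?T → r4=0x97
[5] flags=1000 PL?F → skip
[6] flags=1000 → (cmp)
[7] flags=1000 GT?F → skip
[8] flags=1000 VS?F → skip
[9] flags=1000 PL?F → skip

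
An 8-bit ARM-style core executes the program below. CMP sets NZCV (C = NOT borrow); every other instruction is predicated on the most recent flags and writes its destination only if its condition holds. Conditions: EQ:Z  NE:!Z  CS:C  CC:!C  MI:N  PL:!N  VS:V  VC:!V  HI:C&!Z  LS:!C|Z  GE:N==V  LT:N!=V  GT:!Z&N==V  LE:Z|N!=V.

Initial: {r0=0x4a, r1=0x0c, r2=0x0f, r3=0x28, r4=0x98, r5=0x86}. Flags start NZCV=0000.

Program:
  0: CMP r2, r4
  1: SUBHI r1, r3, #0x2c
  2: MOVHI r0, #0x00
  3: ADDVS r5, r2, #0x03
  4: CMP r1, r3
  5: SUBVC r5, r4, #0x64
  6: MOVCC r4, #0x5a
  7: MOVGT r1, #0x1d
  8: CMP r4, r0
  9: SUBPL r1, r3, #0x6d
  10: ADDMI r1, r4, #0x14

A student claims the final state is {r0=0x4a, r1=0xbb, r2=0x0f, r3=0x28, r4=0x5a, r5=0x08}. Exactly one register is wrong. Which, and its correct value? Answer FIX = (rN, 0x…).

FIX = (r5, 0x34)

0: ✓ CMP  NZCV=0000
1: · SUBHI
2: · MOVHI
3: · ADDVS
4: ✓ CMP  NZCV=1000
5: ✓ SUBVC  r5←0x34
6: ✓ MOVCC  r4←0x5a
7: · MOVGT
8: ✓ CMP  NZCV=0010
9: ✓ SUBPL  r1←0xbb
10: · ADDMI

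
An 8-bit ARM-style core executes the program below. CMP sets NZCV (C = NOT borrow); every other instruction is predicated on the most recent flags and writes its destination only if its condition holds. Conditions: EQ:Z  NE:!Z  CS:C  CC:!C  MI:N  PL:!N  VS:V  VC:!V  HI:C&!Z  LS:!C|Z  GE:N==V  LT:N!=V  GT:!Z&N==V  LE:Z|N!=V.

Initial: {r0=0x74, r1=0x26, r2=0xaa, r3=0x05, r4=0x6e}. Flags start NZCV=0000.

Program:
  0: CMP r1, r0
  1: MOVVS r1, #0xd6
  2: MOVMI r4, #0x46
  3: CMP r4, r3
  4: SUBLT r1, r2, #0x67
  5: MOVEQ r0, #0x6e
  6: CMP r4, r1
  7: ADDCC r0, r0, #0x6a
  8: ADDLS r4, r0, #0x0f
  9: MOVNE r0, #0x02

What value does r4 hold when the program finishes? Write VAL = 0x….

0: ✓ CMP  NZCV=1000
1: · MOVVS
2: ✓ MOVMI  r4←0x46
3: ✓ CMP  NZCV=0010
4: · SUBLT
5: · MOVEQ
6: ✓ CMP  NZCV=0010
7: · ADDCC
8: · ADDLS
9: ✓ MOVNE  r0←0x02

VAL = 0x46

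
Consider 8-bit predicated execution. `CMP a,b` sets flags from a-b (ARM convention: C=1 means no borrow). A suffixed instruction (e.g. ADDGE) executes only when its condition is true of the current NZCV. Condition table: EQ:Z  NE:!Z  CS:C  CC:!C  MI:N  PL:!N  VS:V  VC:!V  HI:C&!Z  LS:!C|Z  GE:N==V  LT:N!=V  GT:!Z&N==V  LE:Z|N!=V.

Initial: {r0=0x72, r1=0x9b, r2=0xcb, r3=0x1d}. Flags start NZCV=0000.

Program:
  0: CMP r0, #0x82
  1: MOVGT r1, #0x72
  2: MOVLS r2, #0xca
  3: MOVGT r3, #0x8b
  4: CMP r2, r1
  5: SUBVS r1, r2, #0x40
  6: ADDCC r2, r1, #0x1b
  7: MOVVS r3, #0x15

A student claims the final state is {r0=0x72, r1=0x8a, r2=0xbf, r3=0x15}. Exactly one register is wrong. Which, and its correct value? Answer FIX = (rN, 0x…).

0: ✓ CMP  NZCV=1001
1: ✓ MOVGT  r1←0x72
2: ✓ MOVLS  r2←0xca
3: ✓ MOVGT  r3←0x8b
4: ✓ CMP  NZCV=0011
5: ✓ SUBVS  r1←0x8a
6: · ADDCC
7: ✓ MOVVS  r3←0x15

FIX = (r2, 0xca)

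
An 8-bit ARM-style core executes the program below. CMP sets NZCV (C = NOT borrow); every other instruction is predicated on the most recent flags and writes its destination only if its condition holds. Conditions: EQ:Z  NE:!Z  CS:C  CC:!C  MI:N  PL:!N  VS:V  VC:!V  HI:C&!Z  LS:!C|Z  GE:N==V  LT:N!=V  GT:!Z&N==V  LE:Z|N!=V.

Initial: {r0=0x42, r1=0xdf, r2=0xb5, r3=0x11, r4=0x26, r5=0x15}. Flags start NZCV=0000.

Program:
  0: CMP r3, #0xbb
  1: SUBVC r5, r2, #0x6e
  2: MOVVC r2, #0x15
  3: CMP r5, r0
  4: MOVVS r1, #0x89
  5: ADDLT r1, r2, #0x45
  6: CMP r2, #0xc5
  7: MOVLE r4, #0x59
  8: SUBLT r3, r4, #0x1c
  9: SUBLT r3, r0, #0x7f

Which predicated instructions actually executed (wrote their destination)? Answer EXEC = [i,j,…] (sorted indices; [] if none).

0: ✓ CMP  NZCV=0000
1: ✓ SUBVC  r5←0x47
2: ✓ MOVVC  r2←0x15
3: ✓ CMP  NZCV=0010
4: · MOVVS
5: · ADDLT
6: ✓ CMP  NZCV=0000
7: · MOVLE
8: · SUBLT
9: · SUBLT

EXEC = [1,2]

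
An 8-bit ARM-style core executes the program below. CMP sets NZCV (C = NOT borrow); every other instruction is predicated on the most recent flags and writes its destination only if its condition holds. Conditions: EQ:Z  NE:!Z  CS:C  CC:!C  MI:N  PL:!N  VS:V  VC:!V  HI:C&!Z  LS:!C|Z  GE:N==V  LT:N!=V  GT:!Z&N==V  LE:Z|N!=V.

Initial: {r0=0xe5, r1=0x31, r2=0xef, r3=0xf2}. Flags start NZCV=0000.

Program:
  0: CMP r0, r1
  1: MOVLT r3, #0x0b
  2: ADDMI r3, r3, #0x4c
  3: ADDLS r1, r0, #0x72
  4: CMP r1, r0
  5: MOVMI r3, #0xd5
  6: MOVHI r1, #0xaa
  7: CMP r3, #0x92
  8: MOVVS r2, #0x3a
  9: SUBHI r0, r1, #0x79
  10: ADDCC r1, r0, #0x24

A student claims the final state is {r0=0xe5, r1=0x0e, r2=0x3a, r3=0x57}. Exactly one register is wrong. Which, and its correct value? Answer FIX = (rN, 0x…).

0: ✓ CMP  NZCV=1010
1: ✓ MOVLT  r3←0x0b
2: ✓ ADDMI  r3←0x57
3: · ADDLS
4: ✓ CMP  NZCV=0000
5: · MOVMI
6: · MOVHI
7: ✓ CMP  NZCV=1001
8: ✓ MOVVS  r2←0x3a
9: · SUBHI
10: ✓ ADDCC  r1←0x09

FIX = (r1, 0x09)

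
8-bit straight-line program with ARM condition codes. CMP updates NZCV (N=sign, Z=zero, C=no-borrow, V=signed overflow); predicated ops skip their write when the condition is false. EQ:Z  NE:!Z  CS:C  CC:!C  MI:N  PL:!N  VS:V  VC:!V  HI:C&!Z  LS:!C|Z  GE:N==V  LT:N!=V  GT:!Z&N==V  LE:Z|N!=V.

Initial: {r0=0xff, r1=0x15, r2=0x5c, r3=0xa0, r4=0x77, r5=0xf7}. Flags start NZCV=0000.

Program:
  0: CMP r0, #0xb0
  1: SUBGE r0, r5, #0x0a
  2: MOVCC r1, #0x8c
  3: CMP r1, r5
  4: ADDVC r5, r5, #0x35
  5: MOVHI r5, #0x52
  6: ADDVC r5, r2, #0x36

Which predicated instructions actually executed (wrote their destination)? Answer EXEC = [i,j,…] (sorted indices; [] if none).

[0] flags=0010 → (cmp)
[1] flags=0010 GE?T → r0=0xed
[2] flags=0010 CC?F → skip
[3] flags=0000 → (cmp)
[4] flags=0000 VC?T → r5=0x2c
[5] flags=0000 HI?F → skip
[6] flags=0000 VC?T → r5=0x92

EXEC = [1,4,6]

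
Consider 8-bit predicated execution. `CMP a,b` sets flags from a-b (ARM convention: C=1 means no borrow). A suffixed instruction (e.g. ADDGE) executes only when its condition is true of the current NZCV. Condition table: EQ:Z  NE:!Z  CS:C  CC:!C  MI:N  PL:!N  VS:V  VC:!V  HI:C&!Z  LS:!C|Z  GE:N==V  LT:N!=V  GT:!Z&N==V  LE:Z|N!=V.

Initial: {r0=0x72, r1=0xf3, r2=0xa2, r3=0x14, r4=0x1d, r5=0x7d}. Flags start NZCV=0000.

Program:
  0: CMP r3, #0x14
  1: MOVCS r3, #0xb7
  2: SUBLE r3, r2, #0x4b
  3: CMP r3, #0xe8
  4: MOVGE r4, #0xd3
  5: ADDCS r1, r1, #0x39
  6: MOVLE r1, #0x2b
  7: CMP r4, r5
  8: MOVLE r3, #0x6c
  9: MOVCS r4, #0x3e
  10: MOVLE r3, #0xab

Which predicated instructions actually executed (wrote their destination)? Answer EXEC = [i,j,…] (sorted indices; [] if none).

[0] flags=0110 → (cmp)
[1] flags=0110 CS?T → r3=0xb7
[2] flags=0110 LE?T → r3=0x57
[3] flags=0000 → (cmp)
[4] flags=0000 GE?T → r4=0xd3
[5] flags=0000 CS?F → skip
[6] flags=0000 LE?F → skip
[7] flags=0011 → (cmp)
[8] flags=0011 LE?T → r3=0x6c
[9] flags=0011 CS?T → r4=0x3e
[10] flags=0011 LE?T → r3=0xab

EXEC = [1,2,4,8,9,10]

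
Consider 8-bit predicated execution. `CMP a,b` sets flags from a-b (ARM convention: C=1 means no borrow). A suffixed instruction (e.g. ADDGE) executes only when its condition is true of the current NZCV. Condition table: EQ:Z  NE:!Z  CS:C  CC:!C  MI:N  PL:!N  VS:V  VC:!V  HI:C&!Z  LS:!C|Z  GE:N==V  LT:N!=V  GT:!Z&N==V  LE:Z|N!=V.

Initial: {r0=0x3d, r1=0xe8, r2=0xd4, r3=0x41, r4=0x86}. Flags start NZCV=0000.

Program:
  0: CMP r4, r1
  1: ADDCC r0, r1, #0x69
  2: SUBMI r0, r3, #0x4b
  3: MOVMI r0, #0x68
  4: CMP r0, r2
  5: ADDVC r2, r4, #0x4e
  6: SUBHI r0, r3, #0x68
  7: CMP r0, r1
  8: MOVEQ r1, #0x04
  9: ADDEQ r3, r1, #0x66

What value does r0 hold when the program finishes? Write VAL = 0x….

[0] flags=1000 → (cmp)
[1] flags=1000 CC?T → r0=0x51
[2] flags=1000 MI?T → r0=0xf6
[3] flags=1000 MI?T → r0=0x68
[4] flags=1001 → (cmp)
[5] flags=1001 VC?F → skip
[6] flags=1001 HI?F → skip
[7] flags=1001 → (cmp)
[8] flags=1001 EQ?F → skip
[9] flags=1001 EQ?F → skip

VAL = 0x68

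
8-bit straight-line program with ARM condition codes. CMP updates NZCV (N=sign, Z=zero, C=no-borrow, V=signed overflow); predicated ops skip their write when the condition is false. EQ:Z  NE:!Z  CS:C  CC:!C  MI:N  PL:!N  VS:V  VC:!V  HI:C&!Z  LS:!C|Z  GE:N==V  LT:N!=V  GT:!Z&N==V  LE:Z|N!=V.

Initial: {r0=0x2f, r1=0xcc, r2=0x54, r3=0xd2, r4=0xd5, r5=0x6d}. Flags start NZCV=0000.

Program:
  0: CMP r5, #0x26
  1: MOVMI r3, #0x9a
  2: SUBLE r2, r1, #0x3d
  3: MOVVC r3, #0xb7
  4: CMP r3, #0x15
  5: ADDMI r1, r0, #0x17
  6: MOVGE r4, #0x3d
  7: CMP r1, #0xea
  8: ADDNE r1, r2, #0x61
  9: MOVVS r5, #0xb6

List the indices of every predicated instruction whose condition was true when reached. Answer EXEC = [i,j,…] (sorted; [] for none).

[0] flags=0010 → (cmp)
[1] flags=0010 MI?F → skip
[2] flags=0010 LE?F → skip
[3] flags=0010 VC?T → r3=0xb7
[4] flags=1010 → (cmp)
[5] flags=1010 MI?T → r1=0x46
[6] flags=1010 GE?F → skip
[7] flags=0000 → (cmp)
[8] flags=0000 NE?T → r1=0xb5
[9] flags=0000 VS?F → skip

EXEC = [3,5,8]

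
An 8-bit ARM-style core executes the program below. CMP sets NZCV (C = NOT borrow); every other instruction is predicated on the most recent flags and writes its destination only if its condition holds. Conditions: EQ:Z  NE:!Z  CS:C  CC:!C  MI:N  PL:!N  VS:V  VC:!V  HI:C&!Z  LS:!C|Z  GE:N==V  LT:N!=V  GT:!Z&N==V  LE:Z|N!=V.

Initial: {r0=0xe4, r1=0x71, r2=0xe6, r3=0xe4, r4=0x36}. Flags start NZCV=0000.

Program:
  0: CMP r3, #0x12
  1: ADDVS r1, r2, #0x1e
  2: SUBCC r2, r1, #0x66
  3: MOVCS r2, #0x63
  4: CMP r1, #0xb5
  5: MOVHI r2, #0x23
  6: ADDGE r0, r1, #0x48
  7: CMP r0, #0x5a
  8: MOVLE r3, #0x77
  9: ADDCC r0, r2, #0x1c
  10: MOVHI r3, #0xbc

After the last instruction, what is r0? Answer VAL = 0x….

VAL = 0xb9

[0] flags=1010 → (cmp)
[1] flags=1010 VS?F → skip
[2] flags=1010 CC?F → skip
[3] flags=1010 CS?T → r2=0x63
[4] flags=1001 → (cmp)
[5] flags=1001 HI?F → skip
[6] flags=1001 GE?T → r0=0xb9
[7] flags=0011 → (cmp)
[8] flags=0011 LE?T → r3=0x77
[9] flags=0011 CC?F → skip
[10] flags=0011 HI?T → r3=0xbc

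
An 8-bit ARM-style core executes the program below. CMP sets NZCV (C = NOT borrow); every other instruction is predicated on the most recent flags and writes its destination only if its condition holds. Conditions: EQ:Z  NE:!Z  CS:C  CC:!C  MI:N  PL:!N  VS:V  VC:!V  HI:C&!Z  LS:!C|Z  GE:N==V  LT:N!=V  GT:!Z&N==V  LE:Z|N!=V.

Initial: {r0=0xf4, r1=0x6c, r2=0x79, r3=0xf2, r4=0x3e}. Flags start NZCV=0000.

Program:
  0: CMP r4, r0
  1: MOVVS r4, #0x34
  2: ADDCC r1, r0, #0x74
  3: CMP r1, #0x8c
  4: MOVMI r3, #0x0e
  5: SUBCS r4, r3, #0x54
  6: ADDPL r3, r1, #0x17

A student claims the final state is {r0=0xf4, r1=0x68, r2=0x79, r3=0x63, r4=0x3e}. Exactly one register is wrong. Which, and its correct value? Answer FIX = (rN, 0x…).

FIX = (r3, 0x0e)

0: ✓ CMP  NZCV=0000
1: · MOVVS
2: ✓ ADDCC  r1←0x68
3: ✓ CMP  NZCV=1001
4: ✓ MOVMI  r3←0x0e
5: · SUBCS
6: · ADDPL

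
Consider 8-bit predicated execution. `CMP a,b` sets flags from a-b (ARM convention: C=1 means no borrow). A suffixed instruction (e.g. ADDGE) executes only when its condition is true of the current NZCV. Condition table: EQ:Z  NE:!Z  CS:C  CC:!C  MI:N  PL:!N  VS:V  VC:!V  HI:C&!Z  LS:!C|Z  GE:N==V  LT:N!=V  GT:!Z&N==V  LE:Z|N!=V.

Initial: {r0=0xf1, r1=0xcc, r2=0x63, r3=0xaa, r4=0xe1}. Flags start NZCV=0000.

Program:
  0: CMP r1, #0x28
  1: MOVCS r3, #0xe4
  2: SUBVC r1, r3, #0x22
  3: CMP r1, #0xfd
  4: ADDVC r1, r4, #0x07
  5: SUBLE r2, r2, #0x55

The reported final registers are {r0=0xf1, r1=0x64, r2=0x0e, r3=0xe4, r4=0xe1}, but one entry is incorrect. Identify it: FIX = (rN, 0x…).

[0] flags=1010 → (cmp)
[1] flags=1010 CS?T → r3=0xe4
[2] flags=1010 VC?T → r1=0xc2
[3] flags=1000 → (cmp)
[4] flags=1000 VC?T → r1=0xe8
[5] flags=1000 LE?T → r2=0x0e

FIX = (r1, 0xe8)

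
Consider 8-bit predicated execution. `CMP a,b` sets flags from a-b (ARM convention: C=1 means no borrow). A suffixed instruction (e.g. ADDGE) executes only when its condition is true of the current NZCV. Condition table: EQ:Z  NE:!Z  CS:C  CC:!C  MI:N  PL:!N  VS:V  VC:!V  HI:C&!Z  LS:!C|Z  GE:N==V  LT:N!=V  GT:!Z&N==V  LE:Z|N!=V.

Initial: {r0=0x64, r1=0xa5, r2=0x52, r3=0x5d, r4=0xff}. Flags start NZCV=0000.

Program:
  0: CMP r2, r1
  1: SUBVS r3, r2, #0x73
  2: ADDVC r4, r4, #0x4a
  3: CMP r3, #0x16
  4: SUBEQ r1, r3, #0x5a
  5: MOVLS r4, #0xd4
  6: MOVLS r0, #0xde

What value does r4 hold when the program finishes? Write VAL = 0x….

0: ✓ CMP  NZCV=1001
1: ✓ SUBVS  r3←0xdf
2: · ADDVC
3: ✓ CMP  NZCV=1010
4: · SUBEQ
5: · MOVLS
6: · MOVLS

VAL = 0xff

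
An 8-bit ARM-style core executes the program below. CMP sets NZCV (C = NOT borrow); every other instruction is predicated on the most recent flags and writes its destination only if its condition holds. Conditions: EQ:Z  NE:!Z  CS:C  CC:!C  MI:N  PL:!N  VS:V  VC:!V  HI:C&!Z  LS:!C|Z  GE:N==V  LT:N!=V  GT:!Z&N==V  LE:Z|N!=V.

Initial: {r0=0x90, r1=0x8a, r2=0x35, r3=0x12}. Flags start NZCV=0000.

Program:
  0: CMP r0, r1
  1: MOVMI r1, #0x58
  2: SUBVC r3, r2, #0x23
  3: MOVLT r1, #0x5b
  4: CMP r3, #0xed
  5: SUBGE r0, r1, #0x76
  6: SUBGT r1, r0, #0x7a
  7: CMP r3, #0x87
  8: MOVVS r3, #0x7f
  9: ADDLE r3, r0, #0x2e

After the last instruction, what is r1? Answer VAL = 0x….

[0] flags=0010 → (cmp)
[1] flags=0010 MI?F → skip
[2] flags=0010 VC?T → r3=0x12
[3] flags=0010 LT?F → skip
[4] flags=0000 → (cmp)
[5] flags=0000 GE?T → r0=0x14
[6] flags=0000 GT?T → r1=0x9a
[7] flags=1001 → (cmp)
[8] flags=1001 VS?T → r3=0x7f
[9] flags=1001 LE?F → skip

VAL = 0x9a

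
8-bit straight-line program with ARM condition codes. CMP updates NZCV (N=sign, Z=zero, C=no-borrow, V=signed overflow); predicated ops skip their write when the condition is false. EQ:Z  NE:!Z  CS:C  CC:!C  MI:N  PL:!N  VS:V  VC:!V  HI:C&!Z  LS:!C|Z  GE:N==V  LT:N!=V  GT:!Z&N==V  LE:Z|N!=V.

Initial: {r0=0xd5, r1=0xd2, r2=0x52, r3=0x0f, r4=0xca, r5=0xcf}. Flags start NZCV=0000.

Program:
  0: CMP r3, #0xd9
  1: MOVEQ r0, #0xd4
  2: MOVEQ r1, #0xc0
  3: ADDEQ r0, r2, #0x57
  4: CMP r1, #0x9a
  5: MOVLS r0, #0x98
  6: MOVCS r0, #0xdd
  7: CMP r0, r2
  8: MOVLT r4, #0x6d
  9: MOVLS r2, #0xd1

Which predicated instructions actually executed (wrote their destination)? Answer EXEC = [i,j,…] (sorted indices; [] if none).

[0] flags=0000 → (cmp)
[1] flags=0000 EQ?F → skip
[2] flags=0000 EQ?F → skip
[3] flags=0000 EQ?F → skip
[4] flags=0010 → (cmp)
[5] flags=0010 LS?F → skip
[6] flags=0010 CS?T → r0=0xdd
[7] flags=1010 → (cmp)
[8] flags=1010 LT?T → r4=0x6d
[9] flags=1010 LS?F → skip

EXEC = [6,8]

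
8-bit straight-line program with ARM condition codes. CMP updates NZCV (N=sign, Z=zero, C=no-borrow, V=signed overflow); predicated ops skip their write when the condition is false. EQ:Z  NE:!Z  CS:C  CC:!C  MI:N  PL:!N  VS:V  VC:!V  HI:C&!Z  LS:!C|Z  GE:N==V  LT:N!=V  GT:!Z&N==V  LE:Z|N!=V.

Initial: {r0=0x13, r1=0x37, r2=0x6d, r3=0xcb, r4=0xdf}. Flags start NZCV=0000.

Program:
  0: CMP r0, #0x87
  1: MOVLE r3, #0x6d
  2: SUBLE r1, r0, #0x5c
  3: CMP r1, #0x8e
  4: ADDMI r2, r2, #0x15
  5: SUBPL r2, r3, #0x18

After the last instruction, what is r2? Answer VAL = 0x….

VAL = 0x82

[0] flags=1001 → (cmp)
[1] flags=1001 LE?F → skip
[2] flags=1001 LE?F → skip
[3] flags=1001 → (cmp)
[4] flags=1001 MI?T → r2=0x82
[5] flags=1001 PL?F → skip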